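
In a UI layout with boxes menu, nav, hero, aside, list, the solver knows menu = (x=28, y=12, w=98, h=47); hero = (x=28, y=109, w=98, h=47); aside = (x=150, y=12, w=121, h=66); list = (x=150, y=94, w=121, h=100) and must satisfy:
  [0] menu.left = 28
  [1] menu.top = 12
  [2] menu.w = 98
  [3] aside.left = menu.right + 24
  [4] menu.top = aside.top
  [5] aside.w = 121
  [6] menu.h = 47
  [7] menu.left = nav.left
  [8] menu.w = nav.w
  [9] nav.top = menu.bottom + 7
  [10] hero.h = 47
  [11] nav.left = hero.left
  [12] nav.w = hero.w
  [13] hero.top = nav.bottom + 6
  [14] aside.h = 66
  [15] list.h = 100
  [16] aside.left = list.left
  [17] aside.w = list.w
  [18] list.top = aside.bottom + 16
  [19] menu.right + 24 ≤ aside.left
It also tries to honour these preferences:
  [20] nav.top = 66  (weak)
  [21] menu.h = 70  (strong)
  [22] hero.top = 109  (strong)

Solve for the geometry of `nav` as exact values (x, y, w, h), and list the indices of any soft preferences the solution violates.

nav = (x=28, y=66, w=98, h=37)
violated soft preferences: 21

1. nav.x = 28  [menu.left = nav.left]
2. nav.w = 98  [menu.w = nav.w]
3. nav.y = 66  [nav.top = menu.bottom + 7]
4. nav.h = 37  [hero.top = nav.bottom + 6]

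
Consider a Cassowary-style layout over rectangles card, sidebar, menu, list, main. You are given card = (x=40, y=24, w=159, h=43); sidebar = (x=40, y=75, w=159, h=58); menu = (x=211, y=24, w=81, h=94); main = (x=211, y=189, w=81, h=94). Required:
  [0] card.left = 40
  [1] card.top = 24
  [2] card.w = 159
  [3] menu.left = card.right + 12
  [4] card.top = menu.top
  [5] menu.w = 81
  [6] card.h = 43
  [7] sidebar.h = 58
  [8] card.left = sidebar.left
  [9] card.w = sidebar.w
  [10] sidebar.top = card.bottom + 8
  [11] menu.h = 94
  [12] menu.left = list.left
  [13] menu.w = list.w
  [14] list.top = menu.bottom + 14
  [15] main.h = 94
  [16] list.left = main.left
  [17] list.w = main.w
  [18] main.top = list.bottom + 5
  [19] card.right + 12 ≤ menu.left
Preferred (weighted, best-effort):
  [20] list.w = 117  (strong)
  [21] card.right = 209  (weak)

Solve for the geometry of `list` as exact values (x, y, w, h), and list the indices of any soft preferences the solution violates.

list = (x=211, y=132, w=81, h=52)
violated soft preferences: 20, 21

1. list.x = 211  [menu.left = list.left]
2. list.w = 81  [menu.w = list.w]
3. list.y = 132  [list.top = menu.bottom + 14]
4. list.h = 52  [main.top = list.bottom + 5]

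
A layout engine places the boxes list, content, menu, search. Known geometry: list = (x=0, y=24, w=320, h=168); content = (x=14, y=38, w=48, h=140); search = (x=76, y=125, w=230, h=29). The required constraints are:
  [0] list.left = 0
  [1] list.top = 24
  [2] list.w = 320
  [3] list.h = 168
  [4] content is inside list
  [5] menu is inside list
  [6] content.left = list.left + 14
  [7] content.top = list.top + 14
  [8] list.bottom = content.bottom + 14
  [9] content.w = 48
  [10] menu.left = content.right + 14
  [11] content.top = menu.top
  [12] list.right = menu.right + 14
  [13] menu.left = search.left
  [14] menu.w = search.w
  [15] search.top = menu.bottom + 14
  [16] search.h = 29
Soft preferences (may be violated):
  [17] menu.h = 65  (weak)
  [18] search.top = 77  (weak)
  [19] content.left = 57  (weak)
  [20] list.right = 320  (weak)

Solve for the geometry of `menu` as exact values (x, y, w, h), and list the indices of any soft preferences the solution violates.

menu = (x=76, y=38, w=230, h=73)
violated soft preferences: 17, 18, 19

1. menu.x = 76  [menu.left = content.right + 14]
2. menu.y = 38  [content.top = menu.top]
3. menu.w = 230  [list.right = menu.right + 14]
4. menu.h = 73  [search.top = menu.bottom + 14]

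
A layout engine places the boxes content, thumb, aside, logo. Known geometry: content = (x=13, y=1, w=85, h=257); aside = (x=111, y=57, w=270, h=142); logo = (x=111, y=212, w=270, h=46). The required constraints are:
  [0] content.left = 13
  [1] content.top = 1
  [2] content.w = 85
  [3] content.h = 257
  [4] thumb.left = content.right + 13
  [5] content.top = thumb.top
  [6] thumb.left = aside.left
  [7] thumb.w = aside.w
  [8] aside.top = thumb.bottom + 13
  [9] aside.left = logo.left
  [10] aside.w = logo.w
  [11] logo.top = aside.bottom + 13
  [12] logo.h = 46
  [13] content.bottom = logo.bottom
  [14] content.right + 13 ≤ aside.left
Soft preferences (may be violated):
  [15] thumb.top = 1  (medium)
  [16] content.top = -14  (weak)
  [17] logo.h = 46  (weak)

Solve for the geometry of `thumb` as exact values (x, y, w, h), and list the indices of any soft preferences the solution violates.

thumb = (x=111, y=1, w=270, h=43)
violated soft preferences: 16

1. thumb.x = 111  [thumb.left = content.right + 13]
2. thumb.y = 1  [content.top = thumb.top]
3. thumb.w = 270  [thumb.w = aside.w]
4. thumb.h = 43  [aside.top = thumb.bottom + 13]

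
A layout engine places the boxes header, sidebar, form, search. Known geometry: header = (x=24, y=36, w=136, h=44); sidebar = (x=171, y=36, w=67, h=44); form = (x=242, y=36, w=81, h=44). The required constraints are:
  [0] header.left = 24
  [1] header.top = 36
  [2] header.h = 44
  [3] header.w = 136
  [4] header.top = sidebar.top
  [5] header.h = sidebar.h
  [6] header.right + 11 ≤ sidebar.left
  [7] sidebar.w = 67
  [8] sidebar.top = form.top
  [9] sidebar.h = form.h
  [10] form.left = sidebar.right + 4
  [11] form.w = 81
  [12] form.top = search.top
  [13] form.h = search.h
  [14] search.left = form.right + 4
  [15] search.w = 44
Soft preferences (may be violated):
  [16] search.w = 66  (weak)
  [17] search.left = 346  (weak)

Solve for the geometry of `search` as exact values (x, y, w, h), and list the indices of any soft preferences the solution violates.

1. search.y = 36  [form.top = search.top]
2. search.h = 44  [form.h = search.h]
3. search.x = 327  [search.left = form.right + 4]
4. search.w = 44  [search.w = 44]

search = (x=327, y=36, w=44, h=44)
violated soft preferences: 16, 17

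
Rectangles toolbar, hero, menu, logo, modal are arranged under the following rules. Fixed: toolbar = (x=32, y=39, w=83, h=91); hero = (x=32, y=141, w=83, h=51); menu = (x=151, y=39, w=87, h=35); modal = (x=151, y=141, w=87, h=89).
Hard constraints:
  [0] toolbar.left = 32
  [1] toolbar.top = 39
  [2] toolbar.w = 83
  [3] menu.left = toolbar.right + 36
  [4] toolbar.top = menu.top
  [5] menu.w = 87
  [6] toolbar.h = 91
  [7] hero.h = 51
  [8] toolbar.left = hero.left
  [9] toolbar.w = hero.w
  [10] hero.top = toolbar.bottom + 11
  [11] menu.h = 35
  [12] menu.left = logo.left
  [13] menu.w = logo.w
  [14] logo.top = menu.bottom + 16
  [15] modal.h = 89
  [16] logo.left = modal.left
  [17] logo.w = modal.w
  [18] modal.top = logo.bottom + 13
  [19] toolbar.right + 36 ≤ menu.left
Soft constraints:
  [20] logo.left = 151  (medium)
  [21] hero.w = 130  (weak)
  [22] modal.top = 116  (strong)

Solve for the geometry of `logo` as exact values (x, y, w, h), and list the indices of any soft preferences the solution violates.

logo = (x=151, y=90, w=87, h=38)
violated soft preferences: 21, 22

1. logo.x = 151  [menu.left = logo.left]
2. logo.w = 87  [menu.w = logo.w]
3. logo.y = 90  [logo.top = menu.bottom + 16]
4. logo.h = 38  [modal.top = logo.bottom + 13]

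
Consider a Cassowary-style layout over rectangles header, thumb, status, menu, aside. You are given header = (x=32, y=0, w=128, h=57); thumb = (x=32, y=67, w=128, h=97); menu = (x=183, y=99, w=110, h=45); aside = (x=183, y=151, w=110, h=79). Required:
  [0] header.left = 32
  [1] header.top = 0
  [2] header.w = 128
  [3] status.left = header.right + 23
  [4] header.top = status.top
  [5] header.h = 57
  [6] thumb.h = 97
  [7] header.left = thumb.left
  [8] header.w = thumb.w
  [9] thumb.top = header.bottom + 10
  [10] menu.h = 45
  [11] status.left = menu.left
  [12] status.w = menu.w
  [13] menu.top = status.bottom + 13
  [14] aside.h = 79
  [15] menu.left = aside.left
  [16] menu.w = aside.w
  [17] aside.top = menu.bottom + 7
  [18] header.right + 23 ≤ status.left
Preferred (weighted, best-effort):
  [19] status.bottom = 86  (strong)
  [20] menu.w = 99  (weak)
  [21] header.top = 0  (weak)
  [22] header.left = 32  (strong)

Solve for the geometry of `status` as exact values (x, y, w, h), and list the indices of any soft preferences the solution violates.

status = (x=183, y=0, w=110, h=86)
violated soft preferences: 20

1. status.x = 183  [status.left = header.right + 23]
2. status.y = 0  [header.top = status.top]
3. status.w = 110  [status.w = menu.w]
4. status.h = 86  [menu.top = status.bottom + 13]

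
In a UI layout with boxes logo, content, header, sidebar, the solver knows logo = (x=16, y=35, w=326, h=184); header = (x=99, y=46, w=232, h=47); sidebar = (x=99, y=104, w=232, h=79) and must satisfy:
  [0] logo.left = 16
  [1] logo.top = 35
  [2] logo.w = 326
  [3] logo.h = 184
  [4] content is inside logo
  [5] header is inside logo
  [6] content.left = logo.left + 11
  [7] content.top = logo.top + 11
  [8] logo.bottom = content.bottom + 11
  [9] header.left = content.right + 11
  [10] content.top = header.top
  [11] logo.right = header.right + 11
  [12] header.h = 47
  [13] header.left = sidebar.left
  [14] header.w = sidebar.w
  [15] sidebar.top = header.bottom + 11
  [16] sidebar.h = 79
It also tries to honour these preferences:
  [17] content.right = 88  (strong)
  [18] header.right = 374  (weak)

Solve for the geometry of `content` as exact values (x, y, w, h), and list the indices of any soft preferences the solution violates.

1. content.x = 27  [content.left = logo.left + 11]
2. content.y = 46  [content.top = logo.top + 11]
3. content.h = 162  [logo.bottom = content.bottom + 11]
4. content.w = 61  [header.left = content.right + 11]

content = (x=27, y=46, w=61, h=162)
violated soft preferences: 18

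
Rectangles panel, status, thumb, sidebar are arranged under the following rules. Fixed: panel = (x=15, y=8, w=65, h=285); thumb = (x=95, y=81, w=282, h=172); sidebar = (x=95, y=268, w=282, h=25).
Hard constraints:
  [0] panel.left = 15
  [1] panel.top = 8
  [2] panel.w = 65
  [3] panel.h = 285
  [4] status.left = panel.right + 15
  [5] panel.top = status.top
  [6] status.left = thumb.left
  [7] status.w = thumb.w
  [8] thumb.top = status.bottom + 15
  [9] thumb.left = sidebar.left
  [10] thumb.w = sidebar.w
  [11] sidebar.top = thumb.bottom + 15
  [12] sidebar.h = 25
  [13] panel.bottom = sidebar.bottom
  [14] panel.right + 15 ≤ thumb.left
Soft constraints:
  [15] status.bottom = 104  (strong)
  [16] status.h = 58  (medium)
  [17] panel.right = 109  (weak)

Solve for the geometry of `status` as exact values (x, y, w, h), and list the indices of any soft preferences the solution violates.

1. status.x = 95  [status.left = panel.right + 15]
2. status.y = 8  [panel.top = status.top]
3. status.w = 282  [status.w = thumb.w]
4. status.h = 58  [thumb.top = status.bottom + 15]

status = (x=95, y=8, w=282, h=58)
violated soft preferences: 15, 17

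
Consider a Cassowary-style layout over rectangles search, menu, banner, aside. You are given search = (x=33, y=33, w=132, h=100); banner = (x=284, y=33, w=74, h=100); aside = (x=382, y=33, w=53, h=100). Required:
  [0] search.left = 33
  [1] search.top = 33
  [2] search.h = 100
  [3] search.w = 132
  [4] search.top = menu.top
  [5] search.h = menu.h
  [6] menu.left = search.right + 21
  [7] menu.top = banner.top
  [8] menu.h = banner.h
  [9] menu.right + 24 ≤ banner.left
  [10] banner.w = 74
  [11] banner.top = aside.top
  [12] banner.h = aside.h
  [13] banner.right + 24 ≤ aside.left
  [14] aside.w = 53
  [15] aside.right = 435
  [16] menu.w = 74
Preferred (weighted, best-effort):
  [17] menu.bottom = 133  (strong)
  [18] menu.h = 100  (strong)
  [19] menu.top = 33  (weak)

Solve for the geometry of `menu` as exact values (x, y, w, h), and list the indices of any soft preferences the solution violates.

menu = (x=186, y=33, w=74, h=100)
violated soft preferences: none

1. menu.y = 33  [search.top = menu.top]
2. menu.h = 100  [search.h = menu.h]
3. menu.x = 186  [menu.left = search.right + 21]
4. menu.w = 74  [menu.w = 74]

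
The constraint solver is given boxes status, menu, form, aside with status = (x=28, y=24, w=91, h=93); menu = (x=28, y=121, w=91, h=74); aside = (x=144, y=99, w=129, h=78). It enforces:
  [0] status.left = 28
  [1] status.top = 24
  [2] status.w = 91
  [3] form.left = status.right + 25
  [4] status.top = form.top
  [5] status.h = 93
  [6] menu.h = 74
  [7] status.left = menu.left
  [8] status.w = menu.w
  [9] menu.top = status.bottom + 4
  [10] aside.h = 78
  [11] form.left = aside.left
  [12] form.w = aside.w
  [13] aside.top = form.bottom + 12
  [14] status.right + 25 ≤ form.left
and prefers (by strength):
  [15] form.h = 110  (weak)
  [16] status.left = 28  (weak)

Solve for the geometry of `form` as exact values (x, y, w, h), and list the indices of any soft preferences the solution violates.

1. form.x = 144  [form.left = status.right + 25]
2. form.y = 24  [status.top = form.top]
3. form.w = 129  [form.w = aside.w]
4. form.h = 63  [aside.top = form.bottom + 12]

form = (x=144, y=24, w=129, h=63)
violated soft preferences: 15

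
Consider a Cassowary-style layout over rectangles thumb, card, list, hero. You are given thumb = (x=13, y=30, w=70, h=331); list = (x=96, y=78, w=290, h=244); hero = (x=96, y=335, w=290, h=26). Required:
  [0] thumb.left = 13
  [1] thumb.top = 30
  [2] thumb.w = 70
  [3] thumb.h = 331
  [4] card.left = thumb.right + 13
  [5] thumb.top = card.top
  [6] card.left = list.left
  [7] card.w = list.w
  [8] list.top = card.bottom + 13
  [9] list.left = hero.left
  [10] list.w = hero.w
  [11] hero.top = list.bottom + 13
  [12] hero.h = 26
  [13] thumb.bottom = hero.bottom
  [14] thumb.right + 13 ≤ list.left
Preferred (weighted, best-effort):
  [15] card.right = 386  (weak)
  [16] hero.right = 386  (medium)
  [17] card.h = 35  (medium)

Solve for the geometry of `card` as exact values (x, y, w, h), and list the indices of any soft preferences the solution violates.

1. card.x = 96  [card.left = thumb.right + 13]
2. card.y = 30  [thumb.top = card.top]
3. card.w = 290  [card.w = list.w]
4. card.h = 35  [list.top = card.bottom + 13]

card = (x=96, y=30, w=290, h=35)
violated soft preferences: none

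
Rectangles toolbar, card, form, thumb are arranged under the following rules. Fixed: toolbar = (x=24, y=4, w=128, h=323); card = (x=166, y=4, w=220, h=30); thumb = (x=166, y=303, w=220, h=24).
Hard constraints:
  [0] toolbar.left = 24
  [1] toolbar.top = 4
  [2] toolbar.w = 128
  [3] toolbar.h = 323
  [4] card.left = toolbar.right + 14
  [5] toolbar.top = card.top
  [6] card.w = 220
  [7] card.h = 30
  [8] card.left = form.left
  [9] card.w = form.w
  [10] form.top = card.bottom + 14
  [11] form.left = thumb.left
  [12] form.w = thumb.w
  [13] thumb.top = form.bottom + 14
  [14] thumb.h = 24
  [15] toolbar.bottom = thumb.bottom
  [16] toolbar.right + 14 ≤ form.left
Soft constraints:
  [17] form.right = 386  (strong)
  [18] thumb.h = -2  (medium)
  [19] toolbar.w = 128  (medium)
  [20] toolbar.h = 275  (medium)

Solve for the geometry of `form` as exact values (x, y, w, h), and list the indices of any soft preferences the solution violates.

1. form.x = 166  [card.left = form.left]
2. form.w = 220  [card.w = form.w]
3. form.y = 48  [form.top = card.bottom + 14]
4. form.h = 241  [thumb.top = form.bottom + 14]

form = (x=166, y=48, w=220, h=241)
violated soft preferences: 18, 20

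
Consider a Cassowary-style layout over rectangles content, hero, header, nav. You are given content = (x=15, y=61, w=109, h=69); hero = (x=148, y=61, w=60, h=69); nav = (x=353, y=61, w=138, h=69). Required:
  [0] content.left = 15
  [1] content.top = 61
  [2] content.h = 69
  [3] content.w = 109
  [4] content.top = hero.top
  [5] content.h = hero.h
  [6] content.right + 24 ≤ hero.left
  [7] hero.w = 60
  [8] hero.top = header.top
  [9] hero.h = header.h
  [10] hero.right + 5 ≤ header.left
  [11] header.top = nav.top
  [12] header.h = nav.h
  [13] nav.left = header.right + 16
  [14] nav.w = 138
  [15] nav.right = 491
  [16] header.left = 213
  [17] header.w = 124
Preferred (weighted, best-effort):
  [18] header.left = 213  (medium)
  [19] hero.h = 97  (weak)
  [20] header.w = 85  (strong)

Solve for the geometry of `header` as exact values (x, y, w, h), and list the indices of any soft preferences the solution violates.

1. header.y = 61  [hero.top = header.top]
2. header.h = 69  [hero.h = header.h]
3. header.x = 213  [header.left = 213]
4. header.w = 124  [header.w = 124]

header = (x=213, y=61, w=124, h=69)
violated soft preferences: 19, 20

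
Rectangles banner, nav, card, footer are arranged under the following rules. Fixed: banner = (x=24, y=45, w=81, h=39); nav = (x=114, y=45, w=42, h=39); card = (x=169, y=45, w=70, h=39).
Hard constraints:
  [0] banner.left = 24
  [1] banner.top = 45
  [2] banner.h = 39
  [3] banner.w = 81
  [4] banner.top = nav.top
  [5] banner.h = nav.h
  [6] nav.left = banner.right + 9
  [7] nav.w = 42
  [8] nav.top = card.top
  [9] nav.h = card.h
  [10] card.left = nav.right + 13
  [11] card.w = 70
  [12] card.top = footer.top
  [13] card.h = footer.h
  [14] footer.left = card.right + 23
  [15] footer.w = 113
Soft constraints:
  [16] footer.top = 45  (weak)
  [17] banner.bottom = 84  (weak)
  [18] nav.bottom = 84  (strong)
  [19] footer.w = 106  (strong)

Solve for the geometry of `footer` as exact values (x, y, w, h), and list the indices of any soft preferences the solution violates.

footer = (x=262, y=45, w=113, h=39)
violated soft preferences: 19

1. footer.y = 45  [card.top = footer.top]
2. footer.h = 39  [card.h = footer.h]
3. footer.x = 262  [footer.left = card.right + 23]
4. footer.w = 113  [footer.w = 113]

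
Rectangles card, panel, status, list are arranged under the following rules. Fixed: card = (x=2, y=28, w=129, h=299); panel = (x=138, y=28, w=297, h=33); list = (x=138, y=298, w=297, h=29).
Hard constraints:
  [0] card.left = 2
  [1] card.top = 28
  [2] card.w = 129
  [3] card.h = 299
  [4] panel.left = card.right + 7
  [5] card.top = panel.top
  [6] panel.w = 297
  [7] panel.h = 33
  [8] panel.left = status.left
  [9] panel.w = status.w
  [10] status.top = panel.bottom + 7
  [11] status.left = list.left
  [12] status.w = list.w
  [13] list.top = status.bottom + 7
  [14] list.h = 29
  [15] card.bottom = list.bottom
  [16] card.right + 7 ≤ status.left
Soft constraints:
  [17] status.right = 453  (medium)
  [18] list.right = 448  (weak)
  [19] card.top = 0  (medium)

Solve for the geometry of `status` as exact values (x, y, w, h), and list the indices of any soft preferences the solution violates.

status = (x=138, y=68, w=297, h=223)
violated soft preferences: 17, 18, 19

1. status.x = 138  [panel.left = status.left]
2. status.w = 297  [panel.w = status.w]
3. status.y = 68  [status.top = panel.bottom + 7]
4. status.h = 223  [list.top = status.bottom + 7]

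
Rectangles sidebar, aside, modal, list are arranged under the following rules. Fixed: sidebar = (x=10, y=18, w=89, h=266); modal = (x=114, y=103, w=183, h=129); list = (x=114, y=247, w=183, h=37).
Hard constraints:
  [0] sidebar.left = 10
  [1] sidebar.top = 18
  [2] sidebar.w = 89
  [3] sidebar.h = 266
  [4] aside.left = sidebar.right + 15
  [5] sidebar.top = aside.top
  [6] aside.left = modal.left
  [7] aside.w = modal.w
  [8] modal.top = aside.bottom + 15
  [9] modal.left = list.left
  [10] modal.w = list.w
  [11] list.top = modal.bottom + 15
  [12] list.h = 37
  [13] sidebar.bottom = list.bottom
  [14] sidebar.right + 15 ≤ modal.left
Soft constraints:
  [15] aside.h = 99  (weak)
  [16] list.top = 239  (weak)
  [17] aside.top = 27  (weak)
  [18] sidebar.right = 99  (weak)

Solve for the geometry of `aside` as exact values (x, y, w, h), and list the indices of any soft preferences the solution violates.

1. aside.x = 114  [aside.left = sidebar.right + 15]
2. aside.y = 18  [sidebar.top = aside.top]
3. aside.w = 183  [aside.w = modal.w]
4. aside.h = 70  [modal.top = aside.bottom + 15]

aside = (x=114, y=18, w=183, h=70)
violated soft preferences: 15, 16, 17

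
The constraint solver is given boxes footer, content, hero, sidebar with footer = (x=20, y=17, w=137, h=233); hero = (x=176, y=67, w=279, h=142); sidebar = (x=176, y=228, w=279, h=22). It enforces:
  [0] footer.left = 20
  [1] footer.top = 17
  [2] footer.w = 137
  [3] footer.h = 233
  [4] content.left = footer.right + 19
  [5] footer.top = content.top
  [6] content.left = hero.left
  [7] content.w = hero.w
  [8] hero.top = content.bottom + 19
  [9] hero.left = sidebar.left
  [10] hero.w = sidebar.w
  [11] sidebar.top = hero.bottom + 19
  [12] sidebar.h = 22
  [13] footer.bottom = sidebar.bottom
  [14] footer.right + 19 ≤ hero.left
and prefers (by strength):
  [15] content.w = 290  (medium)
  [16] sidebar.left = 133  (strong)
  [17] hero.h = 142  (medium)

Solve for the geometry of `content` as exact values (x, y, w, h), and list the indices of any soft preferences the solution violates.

content = (x=176, y=17, w=279, h=31)
violated soft preferences: 15, 16

1. content.x = 176  [content.left = footer.right + 19]
2. content.y = 17  [footer.top = content.top]
3. content.w = 279  [content.w = hero.w]
4. content.h = 31  [hero.top = content.bottom + 19]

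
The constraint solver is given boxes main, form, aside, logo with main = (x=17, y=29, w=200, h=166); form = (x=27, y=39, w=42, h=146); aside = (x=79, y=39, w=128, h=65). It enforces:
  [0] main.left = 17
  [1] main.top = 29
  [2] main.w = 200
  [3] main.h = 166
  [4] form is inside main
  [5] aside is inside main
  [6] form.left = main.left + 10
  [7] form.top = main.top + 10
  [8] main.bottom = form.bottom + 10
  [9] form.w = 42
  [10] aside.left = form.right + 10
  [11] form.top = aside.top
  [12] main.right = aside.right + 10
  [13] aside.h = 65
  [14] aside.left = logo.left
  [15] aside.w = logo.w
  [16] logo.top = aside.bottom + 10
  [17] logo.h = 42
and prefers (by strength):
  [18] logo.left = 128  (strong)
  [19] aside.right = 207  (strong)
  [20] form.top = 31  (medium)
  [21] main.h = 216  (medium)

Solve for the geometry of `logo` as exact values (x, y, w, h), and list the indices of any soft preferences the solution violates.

logo = (x=79, y=114, w=128, h=42)
violated soft preferences: 18, 20, 21

1. logo.x = 79  [aside.left = logo.left]
2. logo.w = 128  [aside.w = logo.w]
3. logo.y = 114  [logo.top = aside.bottom + 10]
4. logo.h = 42  [logo.h = 42]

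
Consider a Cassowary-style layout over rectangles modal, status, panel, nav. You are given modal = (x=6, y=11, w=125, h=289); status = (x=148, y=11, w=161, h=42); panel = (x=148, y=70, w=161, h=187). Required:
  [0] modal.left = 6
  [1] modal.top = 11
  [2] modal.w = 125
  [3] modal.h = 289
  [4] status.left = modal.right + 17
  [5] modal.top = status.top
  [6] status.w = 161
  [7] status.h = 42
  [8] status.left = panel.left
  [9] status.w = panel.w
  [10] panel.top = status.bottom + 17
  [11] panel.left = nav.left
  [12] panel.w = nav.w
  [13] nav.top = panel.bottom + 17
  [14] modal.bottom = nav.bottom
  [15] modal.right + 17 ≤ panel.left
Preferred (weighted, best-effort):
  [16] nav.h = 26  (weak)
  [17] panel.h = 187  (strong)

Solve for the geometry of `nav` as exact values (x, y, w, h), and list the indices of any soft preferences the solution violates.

nav = (x=148, y=274, w=161, h=26)
violated soft preferences: none

1. nav.x = 148  [panel.left = nav.left]
2. nav.w = 161  [panel.w = nav.w]
3. nav.y = 274  [nav.top = panel.bottom + 17]
4. nav.h = 26  [modal.bottom = nav.bottom]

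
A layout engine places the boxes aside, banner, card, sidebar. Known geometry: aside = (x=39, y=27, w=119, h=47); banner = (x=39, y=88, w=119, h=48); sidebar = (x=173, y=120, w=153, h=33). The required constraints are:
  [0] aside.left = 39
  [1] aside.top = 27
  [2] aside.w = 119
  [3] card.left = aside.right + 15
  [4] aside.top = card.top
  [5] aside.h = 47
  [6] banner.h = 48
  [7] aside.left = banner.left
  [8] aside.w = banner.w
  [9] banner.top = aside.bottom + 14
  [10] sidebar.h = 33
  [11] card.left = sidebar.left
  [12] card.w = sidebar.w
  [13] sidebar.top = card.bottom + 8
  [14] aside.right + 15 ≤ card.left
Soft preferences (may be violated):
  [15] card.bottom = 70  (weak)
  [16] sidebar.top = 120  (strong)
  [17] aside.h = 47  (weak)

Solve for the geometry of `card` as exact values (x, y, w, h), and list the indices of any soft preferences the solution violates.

1. card.x = 173  [card.left = aside.right + 15]
2. card.y = 27  [aside.top = card.top]
3. card.w = 153  [card.w = sidebar.w]
4. card.h = 85  [sidebar.top = card.bottom + 8]

card = (x=173, y=27, w=153, h=85)
violated soft preferences: 15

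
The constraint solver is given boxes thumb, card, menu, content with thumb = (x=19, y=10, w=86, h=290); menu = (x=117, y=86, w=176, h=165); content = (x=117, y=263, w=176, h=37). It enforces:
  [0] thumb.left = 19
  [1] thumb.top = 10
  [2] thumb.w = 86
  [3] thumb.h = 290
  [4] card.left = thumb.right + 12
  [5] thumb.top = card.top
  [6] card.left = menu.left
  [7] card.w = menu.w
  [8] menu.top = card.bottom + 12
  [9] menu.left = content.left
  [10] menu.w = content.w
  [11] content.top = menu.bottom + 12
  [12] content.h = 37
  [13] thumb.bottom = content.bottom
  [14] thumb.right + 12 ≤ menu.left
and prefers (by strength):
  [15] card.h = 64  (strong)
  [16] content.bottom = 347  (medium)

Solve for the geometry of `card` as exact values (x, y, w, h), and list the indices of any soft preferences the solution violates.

card = (x=117, y=10, w=176, h=64)
violated soft preferences: 16

1. card.x = 117  [card.left = thumb.right + 12]
2. card.y = 10  [thumb.top = card.top]
3. card.w = 176  [card.w = menu.w]
4. card.h = 64  [menu.top = card.bottom + 12]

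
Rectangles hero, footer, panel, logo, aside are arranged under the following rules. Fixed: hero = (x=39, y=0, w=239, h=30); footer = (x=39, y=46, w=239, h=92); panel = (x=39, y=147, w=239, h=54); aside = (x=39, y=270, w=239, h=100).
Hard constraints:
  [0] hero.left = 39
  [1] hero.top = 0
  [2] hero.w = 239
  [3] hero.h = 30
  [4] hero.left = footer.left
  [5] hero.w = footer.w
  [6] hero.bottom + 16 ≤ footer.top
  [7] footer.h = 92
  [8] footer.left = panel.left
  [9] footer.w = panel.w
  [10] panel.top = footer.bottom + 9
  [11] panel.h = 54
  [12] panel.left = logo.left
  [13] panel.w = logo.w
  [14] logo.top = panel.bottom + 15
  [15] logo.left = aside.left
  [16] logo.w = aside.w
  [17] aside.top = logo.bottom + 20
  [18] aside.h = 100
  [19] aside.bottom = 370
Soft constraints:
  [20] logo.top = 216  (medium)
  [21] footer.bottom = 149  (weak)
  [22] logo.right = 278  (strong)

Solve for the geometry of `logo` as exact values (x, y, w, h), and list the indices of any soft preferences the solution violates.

logo = (x=39, y=216, w=239, h=34)
violated soft preferences: 21

1. logo.x = 39  [panel.left = logo.left]
2. logo.w = 239  [panel.w = logo.w]
3. logo.y = 216  [logo.top = panel.bottom + 15]
4. logo.h = 34  [aside.top = logo.bottom + 20]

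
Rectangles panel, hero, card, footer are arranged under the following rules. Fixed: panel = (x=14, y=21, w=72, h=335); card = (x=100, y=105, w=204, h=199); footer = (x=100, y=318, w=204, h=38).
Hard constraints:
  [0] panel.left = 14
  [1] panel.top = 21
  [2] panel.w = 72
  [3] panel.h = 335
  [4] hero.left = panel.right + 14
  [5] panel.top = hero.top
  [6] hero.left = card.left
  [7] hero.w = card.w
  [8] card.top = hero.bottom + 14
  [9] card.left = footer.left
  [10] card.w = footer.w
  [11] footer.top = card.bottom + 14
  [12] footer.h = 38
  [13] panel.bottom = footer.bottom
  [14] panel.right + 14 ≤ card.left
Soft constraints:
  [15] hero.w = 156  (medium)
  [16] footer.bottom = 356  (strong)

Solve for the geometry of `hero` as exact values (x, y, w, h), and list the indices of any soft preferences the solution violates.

hero = (x=100, y=21, w=204, h=70)
violated soft preferences: 15

1. hero.x = 100  [hero.left = panel.right + 14]
2. hero.y = 21  [panel.top = hero.top]
3. hero.w = 204  [hero.w = card.w]
4. hero.h = 70  [card.top = hero.bottom + 14]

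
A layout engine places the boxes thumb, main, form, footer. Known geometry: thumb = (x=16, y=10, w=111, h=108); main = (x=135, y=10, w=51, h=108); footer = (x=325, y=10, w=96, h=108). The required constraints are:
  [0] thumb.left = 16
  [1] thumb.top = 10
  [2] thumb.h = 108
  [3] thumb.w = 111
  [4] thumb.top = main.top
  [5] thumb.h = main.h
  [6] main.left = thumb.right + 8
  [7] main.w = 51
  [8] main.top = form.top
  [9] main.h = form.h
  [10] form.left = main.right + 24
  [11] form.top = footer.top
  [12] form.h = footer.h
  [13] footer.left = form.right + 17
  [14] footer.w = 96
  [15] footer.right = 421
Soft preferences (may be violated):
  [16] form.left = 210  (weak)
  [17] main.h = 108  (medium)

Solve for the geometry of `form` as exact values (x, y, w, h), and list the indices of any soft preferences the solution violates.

form = (x=210, y=10, w=98, h=108)
violated soft preferences: none

1. form.y = 10  [main.top = form.top]
2. form.h = 108  [main.h = form.h]
3. form.x = 210  [form.left = main.right + 24]
4. form.w = 98  [footer.left = form.right + 17]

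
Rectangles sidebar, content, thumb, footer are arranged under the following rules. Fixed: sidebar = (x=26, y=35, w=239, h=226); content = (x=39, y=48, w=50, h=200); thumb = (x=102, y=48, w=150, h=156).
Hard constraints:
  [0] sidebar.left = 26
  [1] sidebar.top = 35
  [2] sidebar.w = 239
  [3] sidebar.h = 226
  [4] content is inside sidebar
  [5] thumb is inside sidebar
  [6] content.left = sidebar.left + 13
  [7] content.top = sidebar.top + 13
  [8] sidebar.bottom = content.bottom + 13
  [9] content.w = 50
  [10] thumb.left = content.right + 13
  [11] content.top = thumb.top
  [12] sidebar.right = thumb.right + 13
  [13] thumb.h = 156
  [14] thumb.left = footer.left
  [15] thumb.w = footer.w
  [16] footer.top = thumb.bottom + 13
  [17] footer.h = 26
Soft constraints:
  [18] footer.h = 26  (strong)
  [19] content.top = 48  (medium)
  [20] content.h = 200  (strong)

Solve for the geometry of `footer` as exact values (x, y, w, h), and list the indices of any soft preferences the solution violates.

1. footer.x = 102  [thumb.left = footer.left]
2. footer.w = 150  [thumb.w = footer.w]
3. footer.y = 217  [footer.top = thumb.bottom + 13]
4. footer.h = 26  [footer.h = 26]

footer = (x=102, y=217, w=150, h=26)
violated soft preferences: none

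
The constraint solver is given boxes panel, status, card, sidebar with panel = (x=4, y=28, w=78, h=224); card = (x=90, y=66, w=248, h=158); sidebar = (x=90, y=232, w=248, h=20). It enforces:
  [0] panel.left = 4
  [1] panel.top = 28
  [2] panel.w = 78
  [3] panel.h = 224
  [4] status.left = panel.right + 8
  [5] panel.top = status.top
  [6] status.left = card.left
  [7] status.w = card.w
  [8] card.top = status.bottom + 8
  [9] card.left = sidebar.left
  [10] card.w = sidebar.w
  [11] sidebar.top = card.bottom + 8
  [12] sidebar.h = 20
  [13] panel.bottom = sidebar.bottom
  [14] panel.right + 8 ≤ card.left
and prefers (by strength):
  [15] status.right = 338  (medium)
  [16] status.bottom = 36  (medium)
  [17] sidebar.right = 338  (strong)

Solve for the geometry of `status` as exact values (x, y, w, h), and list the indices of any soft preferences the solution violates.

status = (x=90, y=28, w=248, h=30)
violated soft preferences: 16

1. status.x = 90  [status.left = panel.right + 8]
2. status.y = 28  [panel.top = status.top]
3. status.w = 248  [status.w = card.w]
4. status.h = 30  [card.top = status.bottom + 8]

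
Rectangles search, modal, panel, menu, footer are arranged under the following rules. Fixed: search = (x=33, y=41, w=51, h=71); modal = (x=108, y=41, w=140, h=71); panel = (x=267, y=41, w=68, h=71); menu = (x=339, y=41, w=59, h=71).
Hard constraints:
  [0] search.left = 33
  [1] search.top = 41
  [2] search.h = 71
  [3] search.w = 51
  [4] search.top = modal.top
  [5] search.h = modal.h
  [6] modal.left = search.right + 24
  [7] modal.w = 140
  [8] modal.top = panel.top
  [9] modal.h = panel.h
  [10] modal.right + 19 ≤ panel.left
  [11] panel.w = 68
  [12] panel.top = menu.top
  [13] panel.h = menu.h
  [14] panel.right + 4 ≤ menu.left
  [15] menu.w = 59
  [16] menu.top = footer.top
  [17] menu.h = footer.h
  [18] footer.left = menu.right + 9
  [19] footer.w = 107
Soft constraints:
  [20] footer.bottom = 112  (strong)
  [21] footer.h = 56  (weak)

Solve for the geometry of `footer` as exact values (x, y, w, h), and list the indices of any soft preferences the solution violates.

footer = (x=407, y=41, w=107, h=71)
violated soft preferences: 21

1. footer.y = 41  [menu.top = footer.top]
2. footer.h = 71  [menu.h = footer.h]
3. footer.x = 407  [footer.left = menu.right + 9]
4. footer.w = 107  [footer.w = 107]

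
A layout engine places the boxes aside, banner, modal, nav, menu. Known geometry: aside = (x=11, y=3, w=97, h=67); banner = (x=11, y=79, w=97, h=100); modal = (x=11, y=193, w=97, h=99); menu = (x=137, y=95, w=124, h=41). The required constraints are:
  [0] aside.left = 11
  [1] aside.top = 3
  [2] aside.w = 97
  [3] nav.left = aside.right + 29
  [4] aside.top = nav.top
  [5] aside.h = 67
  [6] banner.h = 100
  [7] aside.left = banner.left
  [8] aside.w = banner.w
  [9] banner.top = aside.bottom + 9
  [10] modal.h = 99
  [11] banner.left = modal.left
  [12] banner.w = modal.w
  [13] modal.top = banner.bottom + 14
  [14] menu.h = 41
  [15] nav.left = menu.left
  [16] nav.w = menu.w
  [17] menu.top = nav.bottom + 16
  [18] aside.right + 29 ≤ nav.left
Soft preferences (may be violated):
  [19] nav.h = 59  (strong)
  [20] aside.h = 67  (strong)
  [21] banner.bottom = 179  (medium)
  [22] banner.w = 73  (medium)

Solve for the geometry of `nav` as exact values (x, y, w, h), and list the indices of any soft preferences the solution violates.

1. nav.x = 137  [nav.left = aside.right + 29]
2. nav.y = 3  [aside.top = nav.top]
3. nav.w = 124  [nav.w = menu.w]
4. nav.h = 76  [menu.top = nav.bottom + 16]

nav = (x=137, y=3, w=124, h=76)
violated soft preferences: 19, 22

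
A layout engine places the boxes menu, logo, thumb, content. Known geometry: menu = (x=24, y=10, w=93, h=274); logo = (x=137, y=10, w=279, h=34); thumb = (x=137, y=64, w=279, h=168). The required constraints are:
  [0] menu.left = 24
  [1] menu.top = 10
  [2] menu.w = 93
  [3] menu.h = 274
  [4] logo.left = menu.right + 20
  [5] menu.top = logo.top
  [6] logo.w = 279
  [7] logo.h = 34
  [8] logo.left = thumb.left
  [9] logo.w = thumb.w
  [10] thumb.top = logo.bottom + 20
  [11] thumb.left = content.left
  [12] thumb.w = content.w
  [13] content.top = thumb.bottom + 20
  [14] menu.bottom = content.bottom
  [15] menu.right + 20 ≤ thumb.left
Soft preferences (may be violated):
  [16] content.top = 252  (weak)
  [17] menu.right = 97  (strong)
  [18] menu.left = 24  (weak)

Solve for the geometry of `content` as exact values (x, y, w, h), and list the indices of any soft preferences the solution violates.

content = (x=137, y=252, w=279, h=32)
violated soft preferences: 17

1. content.x = 137  [thumb.left = content.left]
2. content.w = 279  [thumb.w = content.w]
3. content.y = 252  [content.top = thumb.bottom + 20]
4. content.h = 32  [menu.bottom = content.bottom]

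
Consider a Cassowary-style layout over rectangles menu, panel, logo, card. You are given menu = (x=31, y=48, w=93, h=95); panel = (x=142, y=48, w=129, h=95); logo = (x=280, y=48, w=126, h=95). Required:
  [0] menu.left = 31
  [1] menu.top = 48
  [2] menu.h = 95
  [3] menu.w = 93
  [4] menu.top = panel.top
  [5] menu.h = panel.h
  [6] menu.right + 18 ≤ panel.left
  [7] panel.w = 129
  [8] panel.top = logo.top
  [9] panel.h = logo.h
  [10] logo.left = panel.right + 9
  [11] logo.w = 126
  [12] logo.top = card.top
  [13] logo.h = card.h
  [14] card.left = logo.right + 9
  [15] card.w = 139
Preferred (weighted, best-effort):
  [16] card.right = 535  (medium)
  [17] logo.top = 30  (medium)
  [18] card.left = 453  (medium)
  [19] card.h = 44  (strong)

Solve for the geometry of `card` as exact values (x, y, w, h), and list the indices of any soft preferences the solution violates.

1. card.y = 48  [logo.top = card.top]
2. card.h = 95  [logo.h = card.h]
3. card.x = 415  [card.left = logo.right + 9]
4. card.w = 139  [card.w = 139]

card = (x=415, y=48, w=139, h=95)
violated soft preferences: 16, 17, 18, 19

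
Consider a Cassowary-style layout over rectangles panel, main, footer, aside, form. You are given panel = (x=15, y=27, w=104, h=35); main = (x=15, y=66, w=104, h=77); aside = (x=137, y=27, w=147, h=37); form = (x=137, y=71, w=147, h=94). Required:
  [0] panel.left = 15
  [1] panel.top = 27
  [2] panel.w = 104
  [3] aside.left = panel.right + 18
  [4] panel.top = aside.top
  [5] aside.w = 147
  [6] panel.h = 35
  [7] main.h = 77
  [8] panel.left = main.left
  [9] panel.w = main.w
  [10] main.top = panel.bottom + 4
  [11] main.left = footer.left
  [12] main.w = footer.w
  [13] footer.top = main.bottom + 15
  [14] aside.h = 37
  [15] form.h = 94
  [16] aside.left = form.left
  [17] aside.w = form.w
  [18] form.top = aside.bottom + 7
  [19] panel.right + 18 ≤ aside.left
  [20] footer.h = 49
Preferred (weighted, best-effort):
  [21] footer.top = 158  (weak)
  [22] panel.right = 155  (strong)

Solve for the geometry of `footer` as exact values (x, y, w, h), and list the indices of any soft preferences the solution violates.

1. footer.x = 15  [main.left = footer.left]
2. footer.w = 104  [main.w = footer.w]
3. footer.y = 158  [footer.top = main.bottom + 15]
4. footer.h = 49  [footer.h = 49]

footer = (x=15, y=158, w=104, h=49)
violated soft preferences: 22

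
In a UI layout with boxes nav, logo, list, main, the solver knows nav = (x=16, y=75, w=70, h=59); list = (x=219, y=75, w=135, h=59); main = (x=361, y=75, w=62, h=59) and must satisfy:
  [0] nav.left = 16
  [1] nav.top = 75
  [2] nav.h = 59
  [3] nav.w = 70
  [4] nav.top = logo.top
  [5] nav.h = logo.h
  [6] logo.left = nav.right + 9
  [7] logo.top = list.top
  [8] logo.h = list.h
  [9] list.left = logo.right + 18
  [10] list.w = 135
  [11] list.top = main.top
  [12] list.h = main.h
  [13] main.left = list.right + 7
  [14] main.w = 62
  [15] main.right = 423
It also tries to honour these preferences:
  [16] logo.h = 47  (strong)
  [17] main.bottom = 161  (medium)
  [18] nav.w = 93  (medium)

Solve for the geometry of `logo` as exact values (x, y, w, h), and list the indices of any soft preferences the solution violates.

logo = (x=95, y=75, w=106, h=59)
violated soft preferences: 16, 17, 18

1. logo.y = 75  [nav.top = logo.top]
2. logo.h = 59  [nav.h = logo.h]
3. logo.x = 95  [logo.left = nav.right + 9]
4. logo.w = 106  [list.left = logo.right + 18]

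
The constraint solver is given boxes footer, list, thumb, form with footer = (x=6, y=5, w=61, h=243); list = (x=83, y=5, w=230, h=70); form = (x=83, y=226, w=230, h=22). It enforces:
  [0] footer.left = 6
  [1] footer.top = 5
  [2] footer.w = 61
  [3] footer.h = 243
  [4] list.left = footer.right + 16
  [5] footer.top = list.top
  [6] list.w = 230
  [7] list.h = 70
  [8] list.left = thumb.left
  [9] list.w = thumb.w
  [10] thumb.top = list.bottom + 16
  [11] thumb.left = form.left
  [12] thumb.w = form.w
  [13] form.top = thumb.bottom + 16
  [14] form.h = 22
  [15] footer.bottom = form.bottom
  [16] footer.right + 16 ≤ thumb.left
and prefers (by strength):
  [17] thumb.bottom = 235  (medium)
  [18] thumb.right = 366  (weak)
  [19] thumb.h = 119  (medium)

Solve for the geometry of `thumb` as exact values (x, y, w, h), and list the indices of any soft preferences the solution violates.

1. thumb.x = 83  [list.left = thumb.left]
2. thumb.w = 230  [list.w = thumb.w]
3. thumb.y = 91  [thumb.top = list.bottom + 16]
4. thumb.h = 119  [form.top = thumb.bottom + 16]

thumb = (x=83, y=91, w=230, h=119)
violated soft preferences: 17, 18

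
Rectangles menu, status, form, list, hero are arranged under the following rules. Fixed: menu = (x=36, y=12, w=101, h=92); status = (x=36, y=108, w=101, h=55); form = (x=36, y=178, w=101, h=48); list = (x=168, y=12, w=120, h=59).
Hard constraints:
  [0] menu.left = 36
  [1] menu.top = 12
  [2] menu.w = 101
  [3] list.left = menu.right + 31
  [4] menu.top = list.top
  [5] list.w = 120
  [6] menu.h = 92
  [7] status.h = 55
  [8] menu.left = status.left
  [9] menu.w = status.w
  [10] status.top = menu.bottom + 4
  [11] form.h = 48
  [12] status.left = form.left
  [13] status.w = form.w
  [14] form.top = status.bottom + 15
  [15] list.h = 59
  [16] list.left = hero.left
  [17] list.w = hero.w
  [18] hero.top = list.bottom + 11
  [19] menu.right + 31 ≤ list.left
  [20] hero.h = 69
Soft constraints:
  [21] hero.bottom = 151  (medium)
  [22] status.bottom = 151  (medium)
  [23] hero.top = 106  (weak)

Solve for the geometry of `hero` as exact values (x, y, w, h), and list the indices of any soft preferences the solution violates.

hero = (x=168, y=82, w=120, h=69)
violated soft preferences: 22, 23

1. hero.x = 168  [list.left = hero.left]
2. hero.w = 120  [list.w = hero.w]
3. hero.y = 82  [hero.top = list.bottom + 11]
4. hero.h = 69  [hero.h = 69]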